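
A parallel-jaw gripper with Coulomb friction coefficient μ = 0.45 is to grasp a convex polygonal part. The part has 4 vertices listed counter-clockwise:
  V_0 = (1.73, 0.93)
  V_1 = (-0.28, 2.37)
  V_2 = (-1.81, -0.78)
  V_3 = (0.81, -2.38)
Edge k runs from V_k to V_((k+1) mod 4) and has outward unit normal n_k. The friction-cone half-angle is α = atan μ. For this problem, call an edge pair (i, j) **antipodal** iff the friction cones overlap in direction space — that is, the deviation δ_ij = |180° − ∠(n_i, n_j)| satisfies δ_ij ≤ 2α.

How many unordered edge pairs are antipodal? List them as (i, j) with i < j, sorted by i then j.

α = atan 0.45 = 24.23°;  2α = 48.46°
n_0 = (+0.5824, +0.8129)
n_1 = (-0.8995, +0.4369)
n_2 = (-0.5212, -0.8534)
n_3 = (+0.9635, -0.2678)
  (0,1): δ = 80.29°  ·
  (0,2): δ = 4.21°  ✓
  (0,3): δ = 110.09°  ·
  (1,2): δ = 95.51°  ·
  (1,3): δ = 10.37°  ✓
  (2,3): δ = 74.12°  ·
antipodal pairs: 2

count = 2; pairs: (0,2), (1,3)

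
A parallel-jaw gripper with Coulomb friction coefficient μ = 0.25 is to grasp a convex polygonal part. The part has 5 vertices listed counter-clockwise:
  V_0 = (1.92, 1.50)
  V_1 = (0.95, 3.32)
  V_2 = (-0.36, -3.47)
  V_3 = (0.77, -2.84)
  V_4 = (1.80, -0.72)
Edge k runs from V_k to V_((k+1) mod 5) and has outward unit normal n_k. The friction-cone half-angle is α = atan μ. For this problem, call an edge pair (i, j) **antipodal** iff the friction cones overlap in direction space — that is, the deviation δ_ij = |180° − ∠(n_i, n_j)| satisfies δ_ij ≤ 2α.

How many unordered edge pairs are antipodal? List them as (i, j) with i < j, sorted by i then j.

α = atan 0.25 = 14.04°;  2α = 28.07°
n_0 = (+0.8825, +0.4703)
n_1 = (-0.9819, +0.1894)
n_2 = (+0.4870, -0.8734)
n_3 = (+0.8995, -0.4370)
n_4 = (+0.9985, -0.0540)
  (0,1): δ = 38.98°  ·
  (0,2): δ = 91.08°  ·
  (0,3): δ = 126.03°  ·
  (0,4): δ = 148.85°  ·
  (1,2): δ = 49.94°  ·
  (1,3): δ = 14.99°  ✓
  (1,4): δ = 7.83°  ✓
  (2,3): δ = 145.05°  ·
  (2,4): δ = 122.23°  ·
  (3,4): δ = 157.18°  ·
antipodal pairs: 2

count = 2; pairs: (1,3), (1,4)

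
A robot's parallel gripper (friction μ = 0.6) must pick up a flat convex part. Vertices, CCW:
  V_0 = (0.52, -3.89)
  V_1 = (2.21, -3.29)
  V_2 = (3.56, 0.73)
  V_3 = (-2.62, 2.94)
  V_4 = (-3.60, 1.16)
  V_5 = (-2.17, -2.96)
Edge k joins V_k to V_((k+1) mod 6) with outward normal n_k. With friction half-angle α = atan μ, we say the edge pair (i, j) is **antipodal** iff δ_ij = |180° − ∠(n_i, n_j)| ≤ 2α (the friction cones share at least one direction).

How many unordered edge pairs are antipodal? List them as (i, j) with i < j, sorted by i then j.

count = 6; pairs: (0,2), (0,3), (1,3), (1,4), (2,4), (2,5)

α = atan 0.6 = 30.96°;  2α = 61.93°
n_0 = (+0.3346, -0.9424)
n_1 = (+0.9480, -0.3183)
n_2 = (+0.3367, +0.9416)
n_3 = (-0.8760, +0.4823)
n_4 = (-0.9447, -0.3279)
n_5 = (-0.3267, -0.9451)
  (0,1): δ = 128.11°  ·
  (0,2): δ = 39.22°  ✓
  (0,3): δ = 41.62°  ✓
  (0,4): δ = 89.59°  ·
  (0,5): δ = 141.38°  ·
  (1,2): δ = 91.11°  ·
  (1,3): δ = 10.27°  ✓
  (1,4): δ = 37.70°  ✓
  (1,5): δ = 89.49°  ·
  (2,3): δ = 99.16°  ·
  (2,4): δ = 51.18°  ✓
  (2,5): δ = 0.61°  ✓
  (3,4): δ = 132.02°  ·
  (3,5): δ = 80.24°  ·
  (4,5): δ = 128.21°  ·
antipodal pairs: 6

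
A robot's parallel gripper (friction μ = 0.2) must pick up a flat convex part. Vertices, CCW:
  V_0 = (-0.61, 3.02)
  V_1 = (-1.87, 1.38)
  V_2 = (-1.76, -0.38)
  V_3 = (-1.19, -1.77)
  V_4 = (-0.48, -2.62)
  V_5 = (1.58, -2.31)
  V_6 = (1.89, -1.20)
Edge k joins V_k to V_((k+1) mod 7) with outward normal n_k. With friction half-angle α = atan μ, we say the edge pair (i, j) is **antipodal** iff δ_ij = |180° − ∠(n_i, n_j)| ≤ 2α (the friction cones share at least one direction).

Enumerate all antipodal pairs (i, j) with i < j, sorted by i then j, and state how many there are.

count = 4; pairs: (0,5), (1,5), (2,6), (3,6)

α = atan 0.2 = 11.31°;  2α = 22.62°
n_0 = (-0.7930, +0.6092)
n_1 = (-0.9981, -0.0624)
n_2 = (-0.9252, -0.3794)
n_3 = (-0.7675, -0.6411)
n_4 = (+0.1488, -0.9889)
n_5 = (+0.9631, -0.2690)
n_6 = (+0.8604, +0.5097)
  (0,1): δ = 138.89°  ·
  (0,2): δ = 120.17°  ·
  (0,3): δ = 102.59°  ·
  (0,4): δ = 43.91°  ·
  (0,5): δ = 21.93°  ✓
  (0,6): δ = 68.18°  ·
  (1,2): δ = 161.28°  ·
  (1,3): δ = 143.70°  ·
  (1,4): δ = 85.02°  ·
  (1,5): δ = 19.18°  ✓
  (1,6): δ = 27.07°  ·
  (2,3): δ = 162.43°  ·
  (2,4): δ = 103.74°  ·
  (2,5): δ = 37.90°  ·
  (2,6): δ = 8.35°  ✓
  (3,4): δ = 121.31°  ·
  (3,5): δ = 55.48°  ·
  (3,6): δ = 9.23°  ✓
  (4,5): δ = 114.16°  ·
  (4,6): δ = 67.91°  ·
  (5,6): δ = 133.75°  ·
antipodal pairs: 4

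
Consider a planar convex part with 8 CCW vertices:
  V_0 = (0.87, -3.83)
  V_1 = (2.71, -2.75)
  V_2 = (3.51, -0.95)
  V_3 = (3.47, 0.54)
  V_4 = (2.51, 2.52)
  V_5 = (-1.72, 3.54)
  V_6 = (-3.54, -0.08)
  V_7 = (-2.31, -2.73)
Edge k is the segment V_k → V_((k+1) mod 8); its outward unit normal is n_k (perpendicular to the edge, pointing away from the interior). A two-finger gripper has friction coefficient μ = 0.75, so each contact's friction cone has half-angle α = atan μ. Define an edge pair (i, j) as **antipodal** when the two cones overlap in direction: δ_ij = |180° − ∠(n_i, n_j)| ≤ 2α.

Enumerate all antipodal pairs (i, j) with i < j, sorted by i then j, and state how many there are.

count = 12; pairs: (0,4), (0,5), (1,5), (1,6), (2,5), (2,6), (2,7), (3,5), (3,6), (3,7), (4,6), (4,7)

α = atan 0.75 = 36.87°;  2α = 73.74°
n_0 = (+0.5062, -0.8624)
n_1 = (+0.9138, -0.4061)
n_2 = (+0.9996, +0.0268)
n_3 = (+0.8998, +0.4363)
n_4 = (+0.2344, +0.9721)
n_5 = (-0.8934, +0.4492)
n_6 = (-0.9071, -0.4210)
n_7 = (-0.3269, -0.9451)
  (0,1): δ = 144.37°  ·
  (0,2): δ = 118.87°  ·
  (0,3): δ = 94.54°  ·
  (0,4): δ = 43.97°  ✓
  (0,5): δ = 32.90°  ✓
  (0,6): δ = 84.49°  ·
  (0,7): δ = 130.51°  ·
  (1,2): δ = 154.50°  ·
  (1,3): δ = 130.17°  ·
  (1,4): δ = 79.59°  ·
  (1,5): δ = 2.73°  ✓
  (1,6): δ = 48.86°  ✓
  (1,7): δ = 94.88°  ·
  (2,3): δ = 155.67°  ·
  (2,4): δ = 105.09°  ·
  (2,5): δ = 28.23°  ✓
  (2,6): δ = 23.36°  ✓
  (2,7): δ = 69.38°  ✓
  (3,4): δ = 129.42°  ·
  (3,5): δ = 52.56°  ✓
  (3,6): δ = 0.97°  ✓
  (3,7): δ = 45.05°  ✓
  (4,5): δ = 103.13°  ·
  (4,6): δ = 51.54°  ✓
  (4,7): δ = 5.52°  ✓
  (5,6): δ = 128.41°  ·
  (5,7): δ = 82.39°  ·
  (6,7): δ = 133.98°  ·
antipodal pairs: 12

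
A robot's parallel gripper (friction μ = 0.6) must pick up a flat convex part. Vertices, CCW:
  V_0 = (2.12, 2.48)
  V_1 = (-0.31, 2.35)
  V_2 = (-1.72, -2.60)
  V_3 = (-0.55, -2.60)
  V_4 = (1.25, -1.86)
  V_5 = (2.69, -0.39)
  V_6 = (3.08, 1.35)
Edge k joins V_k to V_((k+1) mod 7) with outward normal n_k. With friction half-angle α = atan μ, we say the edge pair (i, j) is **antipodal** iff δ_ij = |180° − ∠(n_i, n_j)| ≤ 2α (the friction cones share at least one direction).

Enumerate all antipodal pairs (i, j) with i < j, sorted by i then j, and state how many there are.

count = 8; pairs: (0,2), (0,3), (0,4), (1,3), (1,4), (1,5), (1,6), (2,6)

α = atan 0.6 = 30.96°;  2α = 61.93°
n_0 = (-0.0534, +0.9986)
n_1 = (-0.9617, +0.2740)
n_2 = (+0.0000, -1.0000)
n_3 = (+0.3802, -0.9249)
n_4 = (+0.7144, -0.6998)
n_5 = (+0.9758, -0.2187)
n_6 = (+0.7621, +0.6475)
  (0,1): δ = 108.96°  ·
  (0,2): δ = 3.06°  ✓
  (0,3): δ = 19.29°  ✓
  (0,4): δ = 42.53°  ✓
  (0,5): δ = 74.30°  ·
  (0,6): δ = 127.29°  ·
  (1,2): δ = 74.10°  ·
  (1,3): δ = 51.75°  ✓
  (1,4): δ = 28.51°  ✓
  (1,5): δ = 3.27°  ✓
  (1,6): δ = 56.25°  ✓
  (2,3): δ = 157.65°  ·
  (2,4): δ = 134.41°  ·
  (2,5): δ = 102.63°  ·
  (2,6): δ = 49.65°  ✓
  (3,4): δ = 156.76°  ·
  (3,5): δ = 124.98°  ·
  (3,6): δ = 72.00°  ·
  (4,5): δ = 148.22°  ·
  (4,6): δ = 95.24°  ·
  (5,6): δ = 127.02°  ·
antipodal pairs: 8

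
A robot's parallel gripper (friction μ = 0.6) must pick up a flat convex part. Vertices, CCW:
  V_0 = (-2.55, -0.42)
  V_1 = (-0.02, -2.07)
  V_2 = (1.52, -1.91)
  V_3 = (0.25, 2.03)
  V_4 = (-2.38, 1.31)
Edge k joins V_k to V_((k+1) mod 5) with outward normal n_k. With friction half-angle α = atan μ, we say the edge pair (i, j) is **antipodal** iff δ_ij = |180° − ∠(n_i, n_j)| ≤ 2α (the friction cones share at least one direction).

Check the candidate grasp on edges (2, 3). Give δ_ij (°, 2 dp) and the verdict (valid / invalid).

α = atan 0.6 = 30.96°;  2α = 61.93°
edge 2: e_2 = (-1.27, +3.94);  n_2 = (+0.9518, +0.3068)
edge 3: e_3 = (-2.63, -0.72);  n_3 = (-0.2640, +0.9645)
∠(n_2, n_3) = 87.44°
δ = |180° − 87.44°| = 92.56°
92.56° > 2α = 61.93°  →  invalid

δ = 92.56°, invalid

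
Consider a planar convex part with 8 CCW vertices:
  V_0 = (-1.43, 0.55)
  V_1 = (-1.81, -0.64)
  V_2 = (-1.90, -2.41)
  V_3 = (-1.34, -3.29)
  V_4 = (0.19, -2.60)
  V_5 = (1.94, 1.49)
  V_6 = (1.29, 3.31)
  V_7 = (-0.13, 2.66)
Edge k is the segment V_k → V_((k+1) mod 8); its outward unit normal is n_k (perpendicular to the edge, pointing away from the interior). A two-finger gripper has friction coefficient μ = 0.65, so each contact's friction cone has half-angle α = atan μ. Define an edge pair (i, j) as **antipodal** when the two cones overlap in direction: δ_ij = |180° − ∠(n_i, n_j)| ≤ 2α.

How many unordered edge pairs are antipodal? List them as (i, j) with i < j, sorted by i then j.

α = atan 0.65 = 33.02°;  2α = 66.05°
n_0 = (-0.9526, +0.3042)
n_1 = (-0.9987, +0.0508)
n_2 = (-0.8437, -0.5369)
n_3 = (+0.4111, -0.9116)
n_4 = (+0.9194, -0.3934)
n_5 = (+0.9417, +0.3363)
n_6 = (-0.4162, +0.9093)
n_7 = (-0.8514, +0.5245)
  (0,1): δ = 165.20°  ·
  (0,2): δ = 129.82°  ·
  (0,3): δ = 48.02°  ✓
  (0,4): δ = 5.46°  ✓
  (0,5): δ = 37.36°  ✓
  (0,6): δ = 132.31°  ·
  (0,7): δ = 166.07°  ·
  (1,2): δ = 144.62°  ·
  (1,3): δ = 62.81°  ✓
  (1,4): δ = 20.25°  ✓
  (1,5): δ = 22.56°  ✓
  (1,6): δ = 117.51°  ·
  (1,7): δ = 151.27°  ·
  (2,3): δ = 98.20°  ·
  (2,4): δ = 55.64°  ✓
  (2,5): δ = 12.82°  ✓
  (2,6): δ = 82.12°  ·
  (2,7): δ = 115.89°  ·
  (3,4): δ = 137.44°  ·
  (3,5): δ = 94.62°  ·
  (3,6): δ = 0.32°  ✓
  (3,7): δ = 34.09°  ✓
  (4,5): δ = 137.18°  ·
  (4,6): δ = 42.24°  ✓
  (4,7): δ = 8.47°  ✓
  (5,6): δ = 85.06°  ·
  (5,7): δ = 51.29°  ✓
  (6,7): δ = 146.23°  ·
antipodal pairs: 13

count = 13; pairs: (0,3), (0,4), (0,5), (1,3), (1,4), (1,5), (2,4), (2,5), (3,6), (3,7), (4,6), (4,7), (5,7)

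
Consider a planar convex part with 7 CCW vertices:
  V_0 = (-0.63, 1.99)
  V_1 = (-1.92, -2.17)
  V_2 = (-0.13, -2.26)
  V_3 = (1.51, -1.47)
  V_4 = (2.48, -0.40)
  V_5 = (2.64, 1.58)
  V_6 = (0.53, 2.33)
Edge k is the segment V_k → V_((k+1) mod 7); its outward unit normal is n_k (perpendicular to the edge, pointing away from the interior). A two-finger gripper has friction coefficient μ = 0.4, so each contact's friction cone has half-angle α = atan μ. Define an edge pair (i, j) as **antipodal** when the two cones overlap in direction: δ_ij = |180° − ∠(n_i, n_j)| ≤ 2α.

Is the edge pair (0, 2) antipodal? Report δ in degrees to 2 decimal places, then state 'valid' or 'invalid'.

δ = 47.05°, invalid

α = atan 0.4 = 21.80°;  2α = 43.60°
edge 0: e_0 = (-1.29, -4.16);  n_0 = (-0.9551, +0.2962)
edge 2: e_2 = (+1.64, +0.79);  n_2 = (+0.4340, -0.9009)
∠(n_0, n_2) = 132.95°
δ = |180° − 132.95°| = 47.05°
47.05° > 2α = 43.60°  →  invalid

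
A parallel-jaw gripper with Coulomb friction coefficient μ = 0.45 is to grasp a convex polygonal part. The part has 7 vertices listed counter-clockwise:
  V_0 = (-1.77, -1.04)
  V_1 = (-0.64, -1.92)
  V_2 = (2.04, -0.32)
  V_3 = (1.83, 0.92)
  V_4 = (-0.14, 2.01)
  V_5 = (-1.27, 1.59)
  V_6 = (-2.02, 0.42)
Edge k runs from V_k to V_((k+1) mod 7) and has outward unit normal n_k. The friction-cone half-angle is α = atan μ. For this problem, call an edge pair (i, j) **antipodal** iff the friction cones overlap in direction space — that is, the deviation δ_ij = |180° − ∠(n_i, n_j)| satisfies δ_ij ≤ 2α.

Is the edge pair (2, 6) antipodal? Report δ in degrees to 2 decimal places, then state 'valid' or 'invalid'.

α = atan 0.45 = 24.23°;  2α = 48.46°
edge 2: e_2 = (-0.21, +1.24);  n_2 = (+0.9860, +0.1670)
edge 6: e_6 = (+0.25, -1.46);  n_6 = (-0.9857, -0.1688)
∠(n_2, n_6) = 179.90°
δ = |180° − 179.90°| = 0.10°
0.10° ≤ 2α = 48.46°  →  valid

δ = 0.10°, valid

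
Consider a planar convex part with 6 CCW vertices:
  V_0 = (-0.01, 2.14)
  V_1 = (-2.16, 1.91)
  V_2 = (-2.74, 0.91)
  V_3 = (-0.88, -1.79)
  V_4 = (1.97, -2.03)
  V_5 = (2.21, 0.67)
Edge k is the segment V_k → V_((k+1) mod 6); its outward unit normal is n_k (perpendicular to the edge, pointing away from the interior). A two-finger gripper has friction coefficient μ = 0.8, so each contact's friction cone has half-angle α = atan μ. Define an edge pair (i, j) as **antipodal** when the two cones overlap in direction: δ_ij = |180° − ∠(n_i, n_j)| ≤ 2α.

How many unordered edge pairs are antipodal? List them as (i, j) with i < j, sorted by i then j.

count = 7; pairs: (0,2), (0,3), (1,3), (1,4), (2,4), (2,5), (3,5)

α = atan 0.8 = 38.66°;  2α = 77.32°
n_0 = (-0.1064, +0.9943)
n_1 = (-0.8650, +0.5017)
n_2 = (-0.8235, -0.5673)
n_3 = (-0.0839, -0.9965)
n_4 = (+0.9961, -0.0885)
n_5 = (+0.5521, +0.8338)
  (0,1): δ = 126.22°  ·
  (0,2): δ = 61.54°  ✓
  (0,3): δ = 10.92°  ✓
  (0,4): δ = 78.81°  ·
  (0,5): δ = 140.38°  ·
  (1,2): δ = 115.32°  ·
  (1,3): δ = 64.70°  ✓
  (1,4): δ = 25.03°  ✓
  (1,5): δ = 86.60°  ·
  (2,3): δ = 129.38°  ·
  (2,4): δ = 39.64°  ✓
  (2,5): δ = 21.93°  ✓
  (3,4): δ = 90.27°  ·
  (3,5): δ = 28.70°  ✓
  (4,5): δ = 118.43°  ·
antipodal pairs: 7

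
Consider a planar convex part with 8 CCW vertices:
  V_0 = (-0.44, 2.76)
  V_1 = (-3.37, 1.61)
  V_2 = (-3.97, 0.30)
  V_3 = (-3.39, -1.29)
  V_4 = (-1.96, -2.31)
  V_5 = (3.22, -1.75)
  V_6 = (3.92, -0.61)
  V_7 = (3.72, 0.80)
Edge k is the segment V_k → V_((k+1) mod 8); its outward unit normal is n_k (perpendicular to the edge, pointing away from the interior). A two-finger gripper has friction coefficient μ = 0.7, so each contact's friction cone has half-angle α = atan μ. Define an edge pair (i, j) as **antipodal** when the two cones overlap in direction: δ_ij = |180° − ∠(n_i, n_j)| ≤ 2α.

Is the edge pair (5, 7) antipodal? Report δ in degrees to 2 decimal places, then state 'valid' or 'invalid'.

α = atan 0.7 = 34.99°;  2α = 69.98°
edge 5: e_5 = (+0.70, +1.14);  n_5 = (+0.8522, -0.5233)
edge 7: e_7 = (-4.16, +1.96);  n_7 = (+0.4262, +0.9046)
∠(n_5, n_7) = 96.32°
δ = |180° − 96.32°| = 83.68°
83.68° > 2α = 69.98°  →  invalid

δ = 83.68°, invalid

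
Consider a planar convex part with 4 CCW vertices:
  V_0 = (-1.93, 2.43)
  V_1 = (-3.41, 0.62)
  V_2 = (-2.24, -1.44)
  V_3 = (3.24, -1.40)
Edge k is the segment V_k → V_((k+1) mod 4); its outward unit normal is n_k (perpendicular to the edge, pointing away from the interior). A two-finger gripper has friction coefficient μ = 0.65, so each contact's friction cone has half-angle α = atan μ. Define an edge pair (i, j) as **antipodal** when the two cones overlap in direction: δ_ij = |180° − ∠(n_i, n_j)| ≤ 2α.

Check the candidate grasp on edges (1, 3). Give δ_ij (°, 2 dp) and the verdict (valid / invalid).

α = atan 0.65 = 33.02°;  2α = 66.05°
edge 1: e_1 = (+1.17, -2.06);  n_1 = (-0.8695, -0.4939)
edge 3: e_3 = (-5.17, +3.83);  n_3 = (+0.5953, +0.8035)
∠(n_1, n_3) = 156.13°
δ = |180° − 156.13°| = 23.87°
23.87° ≤ 2α = 66.05°  →  valid

δ = 23.87°, valid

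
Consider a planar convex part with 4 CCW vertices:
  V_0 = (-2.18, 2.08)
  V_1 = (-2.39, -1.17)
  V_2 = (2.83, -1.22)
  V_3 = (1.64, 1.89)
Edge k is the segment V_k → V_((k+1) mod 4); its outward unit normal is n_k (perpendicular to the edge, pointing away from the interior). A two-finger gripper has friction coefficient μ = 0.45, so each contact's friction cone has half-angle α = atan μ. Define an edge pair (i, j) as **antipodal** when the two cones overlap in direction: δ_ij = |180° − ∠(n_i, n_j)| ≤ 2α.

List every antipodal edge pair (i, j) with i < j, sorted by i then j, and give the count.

count = 2; pairs: (0,2), (1,3)

α = atan 0.45 = 24.23°;  2α = 48.46°
n_0 = (-0.9979, +0.0645)
n_1 = (-0.0096, -1.0000)
n_2 = (+0.9340, +0.3574)
n_3 = (+0.0497, +0.9988)
  (0,1): δ = 86.85°  ·
  (0,2): δ = 24.64°  ✓
  (0,3): δ = 90.85°  ·
  (1,2): δ = 68.51°  ·
  (1,3): δ = 2.30°  ✓
  (2,3): δ = 113.79°  ·
antipodal pairs: 2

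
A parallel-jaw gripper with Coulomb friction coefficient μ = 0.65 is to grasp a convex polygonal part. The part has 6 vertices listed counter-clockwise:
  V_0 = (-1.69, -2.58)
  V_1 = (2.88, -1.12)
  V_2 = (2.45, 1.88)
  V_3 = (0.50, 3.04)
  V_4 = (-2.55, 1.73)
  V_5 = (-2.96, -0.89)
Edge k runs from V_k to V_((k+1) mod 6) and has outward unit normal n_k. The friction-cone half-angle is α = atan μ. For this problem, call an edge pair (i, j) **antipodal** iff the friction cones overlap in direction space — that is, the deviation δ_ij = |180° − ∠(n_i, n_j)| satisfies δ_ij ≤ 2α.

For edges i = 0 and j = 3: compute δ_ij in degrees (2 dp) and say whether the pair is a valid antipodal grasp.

δ = 5.53°, valid

α = atan 0.65 = 33.02°;  2α = 66.05°
edge 0: e_0 = (+4.57, +1.46);  n_0 = (+0.3043, -0.9526)
edge 3: e_3 = (-3.05, -1.31);  n_3 = (-0.3946, +0.9188)
∠(n_0, n_3) = 174.47°
δ = |180° − 174.47°| = 5.53°
5.53° ≤ 2α = 66.05°  →  valid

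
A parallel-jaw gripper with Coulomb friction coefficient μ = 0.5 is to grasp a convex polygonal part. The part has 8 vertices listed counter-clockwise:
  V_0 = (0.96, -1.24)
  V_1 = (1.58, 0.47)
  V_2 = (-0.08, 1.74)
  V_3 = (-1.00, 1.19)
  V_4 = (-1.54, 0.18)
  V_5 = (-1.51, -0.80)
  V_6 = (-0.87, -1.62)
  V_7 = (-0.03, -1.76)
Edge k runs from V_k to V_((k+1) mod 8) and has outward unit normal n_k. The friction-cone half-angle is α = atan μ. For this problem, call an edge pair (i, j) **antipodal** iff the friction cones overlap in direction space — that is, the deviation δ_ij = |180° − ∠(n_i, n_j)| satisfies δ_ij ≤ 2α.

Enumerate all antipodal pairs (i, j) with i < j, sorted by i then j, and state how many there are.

count = 9; pairs: (0,2), (0,3), (0,4), (1,4), (1,5), (1,6), (2,6), (2,7), (3,7)

α = atan 0.5 = 26.57°;  2α = 53.13°
n_0 = (+0.9401, -0.3409)
n_1 = (+0.6076, +0.7942)
n_2 = (-0.5131, +0.8583)
n_3 = (-0.8819, +0.4715)
n_4 = (-0.9995, -0.0306)
n_5 = (-0.7883, -0.6153)
n_6 = (-0.1644, -0.9864)
n_7 = (+0.4650, -0.8853)
  (0,1): δ = 107.49°  ·
  (0,2): δ = 39.20°  ✓
  (0,3): δ = 8.20°  ✓
  (0,4): δ = 21.68°  ✓
  (0,5): δ = 57.90°  ·
  (0,6): δ = 100.47°  ·
  (0,7): δ = 137.64°  ·
  (1,2): δ = 111.71°  ·
  (1,3): δ = 80.71°  ·
  (1,4): δ = 50.83°  ✓
  (1,5): δ = 14.61°  ✓
  (1,6): δ = 27.96°  ✓
  (1,7): δ = 65.13°  ·
  (2,3): δ = 149.00°  ·
  (2,4): δ = 119.12°  ·
  (2,5): δ = 82.90°  ·
  (2,6): δ = 40.33°  ✓
  (2,7): δ = 3.16°  ✓
  (3,4): δ = 150.12°  ·
  (3,5): δ = 113.90°  ·
  (3,6): δ = 71.33°  ·
  (3,7): δ = 34.16°  ✓
  (4,5): δ = 143.78°  ·
  (4,6): δ = 101.22°  ·
  (4,7): δ = 64.04°  ·
  (5,6): δ = 137.43°  ·
  (5,7): δ = 100.26°  ·
  (6,7): δ = 142.83°  ·
antipodal pairs: 9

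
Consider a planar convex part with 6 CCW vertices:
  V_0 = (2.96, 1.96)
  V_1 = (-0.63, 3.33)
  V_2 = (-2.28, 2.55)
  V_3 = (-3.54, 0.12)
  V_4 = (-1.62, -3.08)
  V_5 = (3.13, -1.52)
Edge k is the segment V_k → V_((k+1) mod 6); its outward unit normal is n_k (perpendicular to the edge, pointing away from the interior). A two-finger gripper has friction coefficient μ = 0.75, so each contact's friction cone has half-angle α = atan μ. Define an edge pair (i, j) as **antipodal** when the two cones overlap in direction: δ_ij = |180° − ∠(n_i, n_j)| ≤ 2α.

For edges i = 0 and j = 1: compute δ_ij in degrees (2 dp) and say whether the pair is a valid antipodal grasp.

δ = 133.81°, invalid

α = atan 0.75 = 36.87°;  2α = 73.74°
edge 0: e_0 = (-3.59, +1.37);  n_0 = (+0.3565, +0.9343)
edge 1: e_1 = (-1.65, -0.78);  n_1 = (-0.4274, +0.9041)
∠(n_0, n_1) = 46.19°
δ = |180° − 46.19°| = 133.81°
133.81° > 2α = 73.74°  →  invalid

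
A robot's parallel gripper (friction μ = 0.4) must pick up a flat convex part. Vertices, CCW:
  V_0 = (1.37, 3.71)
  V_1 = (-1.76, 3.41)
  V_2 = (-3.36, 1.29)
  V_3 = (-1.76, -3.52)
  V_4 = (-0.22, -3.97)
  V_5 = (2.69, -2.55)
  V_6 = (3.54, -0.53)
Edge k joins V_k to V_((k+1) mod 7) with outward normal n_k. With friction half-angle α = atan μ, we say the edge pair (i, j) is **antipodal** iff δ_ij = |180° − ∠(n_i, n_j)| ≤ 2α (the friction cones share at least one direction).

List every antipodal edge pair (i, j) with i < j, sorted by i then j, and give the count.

α = atan 0.4 = 21.80°;  2α = 43.60°
n_0 = (-0.0954, +0.9954)
n_1 = (-0.7982, +0.6024)
n_2 = (-0.9489, -0.3156)
n_3 = (-0.2805, -0.9599)
n_4 = (+0.4385, -0.8987)
n_5 = (+0.9217, -0.3879)
n_6 = (+0.8902, +0.4556)
  (0,1): δ = 132.52°  ·
  (0,2): δ = 77.08°  ·
  (0,3): δ = 21.76°  ✓
  (0,4): δ = 20.54°  ✓
  (0,5): δ = 61.70°  ·
  (0,6): δ = 111.63°  ·
  (1,2): δ = 124.56°  ·
  (1,3): δ = 69.25°  ·
  (1,4): δ = 26.95°  ✓
  (1,5): δ = 14.22°  ✓
  (1,6): δ = 64.15°  ·
  (2,3): δ = 124.69°  ·
  (2,4): δ = 82.39°  ·
  (2,5): δ = 41.22°  ✓
  (2,6): δ = 8.70°  ✓
  (3,4): δ = 137.70°  ·
  (3,5): δ = 96.53°  ·
  (3,6): δ = 46.61°  ·
  (4,5): δ = 138.83°  ·
  (4,6): δ = 88.91°  ·
  (5,6): δ = 130.08°  ·
antipodal pairs: 6

count = 6; pairs: (0,3), (0,4), (1,4), (1,5), (2,5), (2,6)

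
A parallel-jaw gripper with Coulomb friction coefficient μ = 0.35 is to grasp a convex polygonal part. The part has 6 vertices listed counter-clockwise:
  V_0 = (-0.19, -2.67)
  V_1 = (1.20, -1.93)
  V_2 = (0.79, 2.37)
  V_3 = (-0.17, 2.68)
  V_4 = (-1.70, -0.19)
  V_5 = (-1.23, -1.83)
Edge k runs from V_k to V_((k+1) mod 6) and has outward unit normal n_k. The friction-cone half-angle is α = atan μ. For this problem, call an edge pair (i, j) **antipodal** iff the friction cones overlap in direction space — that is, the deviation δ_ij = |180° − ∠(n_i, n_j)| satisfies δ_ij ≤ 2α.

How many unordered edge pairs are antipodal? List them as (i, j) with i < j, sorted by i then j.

count = 4; pairs: (0,3), (1,3), (1,4), (2,5)

α = atan 0.35 = 19.29°;  2α = 38.58°
n_0 = (+0.4699, -0.8827)
n_1 = (+0.9955, +0.0949)
n_2 = (+0.3073, +0.9516)
n_3 = (-0.8824, +0.4704)
n_4 = (-0.9613, -0.2755)
n_5 = (-0.6283, -0.7779)
  (0,1): δ = 112.58°  ·
  (0,2): δ = 45.93°  ·
  (0,3): δ = 33.91°  ✓
  (0,4): δ = 77.96°  ·
  (0,5): δ = 113.04°  ·
  (1,2): δ = 113.34°  ·
  (1,3): δ = 33.51°  ✓
  (1,4): δ = 10.54°  ✓
  (1,5): δ = 45.63°  ·
  (2,3): δ = 100.17°  ·
  (2,4): δ = 56.11°  ·
  (2,5): δ = 21.03°  ✓
  (3,4): δ = 135.95°  ·
  (3,5): δ = 100.87°  ·
  (4,5): δ = 144.92°  ·
antipodal pairs: 4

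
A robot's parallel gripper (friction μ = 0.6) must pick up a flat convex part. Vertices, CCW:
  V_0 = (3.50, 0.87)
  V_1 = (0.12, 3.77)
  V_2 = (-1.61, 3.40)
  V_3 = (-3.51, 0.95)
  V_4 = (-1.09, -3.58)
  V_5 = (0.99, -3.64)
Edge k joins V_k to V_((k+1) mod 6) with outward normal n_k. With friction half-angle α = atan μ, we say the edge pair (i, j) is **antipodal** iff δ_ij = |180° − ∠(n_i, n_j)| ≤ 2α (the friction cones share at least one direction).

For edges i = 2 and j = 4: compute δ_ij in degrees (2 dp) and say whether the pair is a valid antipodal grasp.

α = atan 0.6 = 30.96°;  2α = 61.93°
edge 2: e_2 = (-1.90, -2.45);  n_2 = (-0.7902, +0.6128)
edge 4: e_4 = (+2.08, -0.06);  n_4 = (-0.0288, -0.9996)
∠(n_2, n_4) = 126.14°
δ = |180° − 126.14°| = 53.86°
53.86° ≤ 2α = 61.93°  →  valid

δ = 53.86°, valid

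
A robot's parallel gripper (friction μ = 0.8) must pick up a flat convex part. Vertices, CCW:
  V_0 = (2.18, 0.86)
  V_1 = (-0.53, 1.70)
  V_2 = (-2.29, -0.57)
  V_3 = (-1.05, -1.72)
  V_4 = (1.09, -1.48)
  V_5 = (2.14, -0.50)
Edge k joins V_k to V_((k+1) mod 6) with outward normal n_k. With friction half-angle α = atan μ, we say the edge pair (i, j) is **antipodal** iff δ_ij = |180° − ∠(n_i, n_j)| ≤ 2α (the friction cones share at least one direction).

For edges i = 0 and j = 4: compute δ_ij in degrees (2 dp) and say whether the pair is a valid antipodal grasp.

δ = 60.25°, valid

α = atan 0.8 = 38.66°;  2α = 77.32°
edge 0: e_0 = (-2.71, +0.84);  n_0 = (+0.2961, +0.9552)
edge 4: e_4 = (+1.05, +0.98);  n_4 = (+0.6823, -0.7311)
∠(n_0, n_4) = 119.75°
δ = |180° − 119.75°| = 60.25°
60.25° ≤ 2α = 77.32°  →  valid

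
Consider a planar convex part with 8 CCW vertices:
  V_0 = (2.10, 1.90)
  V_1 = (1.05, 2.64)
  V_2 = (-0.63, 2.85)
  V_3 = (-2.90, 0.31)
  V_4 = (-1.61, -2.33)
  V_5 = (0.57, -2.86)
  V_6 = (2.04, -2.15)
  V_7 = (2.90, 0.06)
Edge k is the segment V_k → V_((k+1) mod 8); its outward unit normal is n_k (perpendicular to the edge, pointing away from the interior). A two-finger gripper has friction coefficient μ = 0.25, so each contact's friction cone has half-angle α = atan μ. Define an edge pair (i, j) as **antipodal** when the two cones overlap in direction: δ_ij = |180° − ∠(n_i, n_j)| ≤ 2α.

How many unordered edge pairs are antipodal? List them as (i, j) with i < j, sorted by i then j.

count = 5; pairs: (0,4), (1,4), (2,5), (2,6), (3,7)

α = atan 0.25 = 14.04°;  2α = 28.07°
n_0 = (+0.5761, +0.8174)
n_1 = (+0.1240, +0.9923)
n_2 = (-0.7456, +0.6664)
n_3 = (-0.8985, -0.4390)
n_4 = (-0.2362, -0.9717)
n_5 = (+0.4349, -0.9005)
n_6 = (+0.9319, -0.3626)
n_7 = (+0.9171, +0.3987)
  (0,1): δ = 151.95°  ·
  (0,2): δ = 96.61°  ·
  (0,3): δ = 28.78°  ·
  (0,4): δ = 21.51°  ✓
  (0,5): δ = 60.95°  ·
  (0,6): δ = 103.91°  ·
  (0,7): δ = 148.67°  ·
  (1,2): δ = 124.66°  ·
  (1,3): δ = 56.83°  ·
  (1,4): δ = 6.54°  ✓
  (1,5): δ = 32.91°  ·
  (1,6): δ = 75.86°  ·
  (1,7): δ = 120.62°  ·
  (2,3): δ = 112.17°  ·
  (2,4): δ = 61.88°  ·
  (2,5): δ = 22.43°  ✓
  (2,6): δ = 20.52°  ✓
  (2,7): δ = 65.29°  ·
  (3,4): δ = 129.71°  ·
  (3,5): δ = 90.26°  ·
  (3,6): δ = 47.30°  ·
  (3,7): δ = 2.54°  ✓
  (4,5): δ = 140.56°  ·
  (4,6): δ = 97.60°  ·
  (4,7): δ = 52.84°  ·
  (5,6): δ = 137.04°  ·
  (5,7): δ = 92.28°  ·
  (6,7): δ = 135.24°  ·
antipodal pairs: 5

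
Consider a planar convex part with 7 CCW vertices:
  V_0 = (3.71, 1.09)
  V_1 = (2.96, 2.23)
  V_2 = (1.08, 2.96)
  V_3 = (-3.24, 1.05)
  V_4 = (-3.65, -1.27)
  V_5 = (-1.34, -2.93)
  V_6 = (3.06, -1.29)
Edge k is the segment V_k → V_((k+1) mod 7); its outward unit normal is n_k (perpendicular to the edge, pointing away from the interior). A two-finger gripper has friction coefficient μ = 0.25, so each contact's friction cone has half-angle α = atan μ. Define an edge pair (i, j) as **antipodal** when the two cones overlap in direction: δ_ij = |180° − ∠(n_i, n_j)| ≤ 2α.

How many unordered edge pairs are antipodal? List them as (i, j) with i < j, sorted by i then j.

count = 4; pairs: (0,4), (1,4), (2,5), (3,6)

α = atan 0.25 = 14.04°;  2α = 28.07°
n_0 = (+0.8354, +0.5496)
n_1 = (+0.3620, +0.9322)
n_2 = (-0.4044, +0.9146)
n_3 = (-0.9847, +0.1740)
n_4 = (-0.5836, -0.8121)
n_5 = (+0.3493, -0.9370)
n_6 = (+0.9647, -0.2635)
  (0,1): δ = 144.56°  ·
  (0,2): δ = 99.49°  ·
  (0,3): δ = 43.36°  ·
  (0,4): δ = 20.96°  ✓
  (0,5): δ = 77.10°  ·
  (0,6): δ = 131.38°  ·
  (1,2): δ = 134.93°  ·
  (1,3): δ = 78.80°  ·
  (1,4): δ = 14.48°  ✓
  (1,5): δ = 41.66°  ·
  (1,6): δ = 95.95°  ·
  (2,3): δ = 123.87°  ·
  (2,4): δ = 59.55°  ·
  (2,5): δ = 3.41°  ✓
  (2,6): δ = 50.87°  ·
  (3,4): δ = 115.68°  ·
  (3,5): δ = 59.54°  ·
  (3,6): δ = 5.25°  ✓
  (4,5): δ = 123.86°  ·
  (4,6): δ = 69.57°  ·
  (5,6): δ = 125.72°  ·
antipodal pairs: 4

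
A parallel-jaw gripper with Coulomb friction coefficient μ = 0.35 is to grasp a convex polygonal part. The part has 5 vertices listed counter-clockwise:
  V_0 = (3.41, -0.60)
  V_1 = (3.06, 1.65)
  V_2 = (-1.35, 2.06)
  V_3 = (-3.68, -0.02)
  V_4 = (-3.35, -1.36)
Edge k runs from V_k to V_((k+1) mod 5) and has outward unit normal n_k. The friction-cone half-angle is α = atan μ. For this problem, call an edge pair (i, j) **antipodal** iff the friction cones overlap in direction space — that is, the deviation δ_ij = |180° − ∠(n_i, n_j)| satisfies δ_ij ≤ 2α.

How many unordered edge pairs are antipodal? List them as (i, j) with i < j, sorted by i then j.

α = atan 0.35 = 19.29°;  2α = 38.58°
n_0 = (+0.9881, +0.1537)
n_1 = (+0.0926, +0.9957)
n_2 = (-0.6660, +0.7460)
n_3 = (-0.9710, -0.2391)
n_4 = (+0.1117, -0.9937)
  (0,1): δ = 104.15°  ·
  (0,2): δ = 57.09°  ·
  (0,3): δ = 4.99°  ✓
  (0,4): δ = 87.57°  ·
  (1,2): δ = 132.93°  ·
  (1,3): δ = 70.85°  ·
  (1,4): δ = 11.73°  ✓
  (2,3): δ = 117.92°  ·
  (2,4): δ = 35.34°  ✓
  (3,4): δ = 97.42°  ·
antipodal pairs: 3

count = 3; pairs: (0,3), (1,4), (2,4)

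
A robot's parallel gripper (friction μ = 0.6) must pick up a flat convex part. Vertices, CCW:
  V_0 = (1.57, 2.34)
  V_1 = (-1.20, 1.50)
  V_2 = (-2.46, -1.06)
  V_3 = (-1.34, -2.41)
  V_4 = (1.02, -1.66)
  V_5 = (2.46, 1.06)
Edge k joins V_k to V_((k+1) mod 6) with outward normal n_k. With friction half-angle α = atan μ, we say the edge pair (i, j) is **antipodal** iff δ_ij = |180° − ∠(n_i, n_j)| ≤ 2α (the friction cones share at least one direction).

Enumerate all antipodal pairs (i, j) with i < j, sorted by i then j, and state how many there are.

α = atan 0.6 = 30.96°;  2α = 61.93°
n_0 = (-0.2902, +0.9570)
n_1 = (-0.8972, +0.4416)
n_2 = (-0.7696, -0.6385)
n_3 = (+0.3029, -0.9530)
n_4 = (+0.8838, -0.4679)
n_5 = (+0.8210, +0.5709)
  (0,1): δ = 133.08°  ·
  (0,2): δ = 67.19°  ·
  (0,3): δ = 0.76°  ✓
  (0,4): δ = 45.23°  ✓
  (0,5): δ = 107.94°  ·
  (1,2): δ = 114.11°  ·
  (1,3): δ = 46.16°  ✓
  (1,4): δ = 1.69°  ✓
  (1,5): δ = 61.02°  ✓
  (2,3): δ = 112.05°  ·
  (2,4): δ = 67.58°  ·
  (2,5): δ = 4.87°  ✓
  (3,4): δ = 135.53°  ·
  (3,5): δ = 72.82°  ·
  (4,5): δ = 117.29°  ·
antipodal pairs: 6

count = 6; pairs: (0,3), (0,4), (1,3), (1,4), (1,5), (2,5)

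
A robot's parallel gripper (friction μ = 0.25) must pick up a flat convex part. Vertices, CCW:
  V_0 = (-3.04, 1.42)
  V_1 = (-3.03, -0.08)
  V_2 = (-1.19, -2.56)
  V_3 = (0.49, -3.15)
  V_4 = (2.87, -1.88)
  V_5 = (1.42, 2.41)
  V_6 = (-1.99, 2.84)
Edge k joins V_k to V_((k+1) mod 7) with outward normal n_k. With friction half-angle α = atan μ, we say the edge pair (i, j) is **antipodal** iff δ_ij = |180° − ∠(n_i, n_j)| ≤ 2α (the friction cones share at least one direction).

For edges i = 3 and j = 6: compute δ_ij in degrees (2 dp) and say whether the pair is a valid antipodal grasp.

α = atan 0.25 = 14.04°;  2α = 28.07°
edge 3: e_3 = (+2.38, +1.27);  n_3 = (+0.4708, -0.8823)
edge 6: e_6 = (-1.05, -1.42);  n_6 = (-0.8041, +0.5946)
∠(n_3, n_6) = 154.57°
δ = |180° − 154.57°| = 25.43°
25.43° ≤ 2α = 28.07°  →  valid

δ = 25.43°, valid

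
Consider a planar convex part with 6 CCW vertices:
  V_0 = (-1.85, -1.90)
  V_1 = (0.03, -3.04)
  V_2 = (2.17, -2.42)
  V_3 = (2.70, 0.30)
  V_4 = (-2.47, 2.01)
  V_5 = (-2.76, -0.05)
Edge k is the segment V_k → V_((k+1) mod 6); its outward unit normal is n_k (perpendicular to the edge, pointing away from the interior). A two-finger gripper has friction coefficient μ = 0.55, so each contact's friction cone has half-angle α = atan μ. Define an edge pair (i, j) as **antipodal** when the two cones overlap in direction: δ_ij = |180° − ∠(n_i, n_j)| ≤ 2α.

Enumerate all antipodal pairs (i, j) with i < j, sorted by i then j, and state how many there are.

α = atan 0.55 = 28.81°;  2α = 57.62°
n_0 = (-0.5185, -0.8551)
n_1 = (+0.2783, -0.9605)
n_2 = (+0.9815, -0.1913)
n_3 = (+0.3140, +0.9494)
n_4 = (-0.9902, +0.1394)
n_5 = (-0.8973, -0.4414)
  (0,1): δ = 132.61°  ·
  (0,2): δ = 69.79°  ·
  (0,3): δ = 12.93°  ✓
  (0,4): δ = 113.22°  ·
  (0,5): δ = 147.42°  ·
  (1,2): δ = 117.18°  ·
  (1,3): δ = 34.46°  ✓
  (1,4): δ = 65.83°  ·
  (1,5): δ = 100.03°  ·
  (2,3): δ = 97.28°  ·
  (2,4): δ = 3.01°  ✓
  (2,5): δ = 37.22°  ✓
  (3,4): δ = 79.71°  ·
  (3,5): δ = 45.51°  ✓
  (4,5): δ = 145.79°  ·
antipodal pairs: 5

count = 5; pairs: (0,3), (1,3), (2,4), (2,5), (3,5)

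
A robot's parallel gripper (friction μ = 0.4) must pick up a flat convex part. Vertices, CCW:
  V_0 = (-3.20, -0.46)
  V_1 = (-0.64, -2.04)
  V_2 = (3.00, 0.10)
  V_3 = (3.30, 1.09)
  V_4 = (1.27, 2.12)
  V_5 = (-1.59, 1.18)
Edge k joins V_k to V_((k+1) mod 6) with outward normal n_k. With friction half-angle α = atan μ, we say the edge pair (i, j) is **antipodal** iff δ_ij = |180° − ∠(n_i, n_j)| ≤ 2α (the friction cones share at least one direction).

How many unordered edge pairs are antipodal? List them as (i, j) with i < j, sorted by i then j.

α = atan 0.4 = 21.80°;  2α = 43.60°
n_0 = (-0.5252, -0.8510)
n_1 = (+0.5068, -0.8621)
n_2 = (+0.9570, -0.2900)
n_3 = (+0.4525, +0.8918)
n_4 = (-0.3122, +0.9500)
n_5 = (-0.7136, +0.7005)
  (0,1): δ = 117.87°  ·
  (0,2): δ = 75.18°  ·
  (0,3): δ = 4.78°  ✓
  (0,4): δ = 49.88°  ·
  (0,5): δ = 77.21°  ·
  (1,2): δ = 137.31°  ·
  (1,3): δ = 57.35°  ·
  (1,4): δ = 12.26°  ✓
  (1,5): δ = 15.08°  ✓
  (2,3): δ = 100.04°  ·
  (2,4): δ = 54.95°  ·
  (2,5): δ = 27.61°  ✓
  (3,4): δ = 134.90°  ·
  (3,5): δ = 107.57°  ·
  (4,5): δ = 152.67°  ·
antipodal pairs: 4

count = 4; pairs: (0,3), (1,4), (1,5), (2,5)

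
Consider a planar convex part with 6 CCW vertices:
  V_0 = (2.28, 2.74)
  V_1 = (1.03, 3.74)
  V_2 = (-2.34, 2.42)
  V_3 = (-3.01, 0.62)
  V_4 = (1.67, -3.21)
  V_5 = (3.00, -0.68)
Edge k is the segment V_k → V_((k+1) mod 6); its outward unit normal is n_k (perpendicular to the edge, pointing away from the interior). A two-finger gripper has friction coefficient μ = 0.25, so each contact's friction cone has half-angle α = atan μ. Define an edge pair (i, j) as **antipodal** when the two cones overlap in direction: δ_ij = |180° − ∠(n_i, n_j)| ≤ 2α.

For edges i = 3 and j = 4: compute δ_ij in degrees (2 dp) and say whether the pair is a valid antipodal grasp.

δ = 78.43°, invalid

α = atan 0.25 = 14.04°;  2α = 28.07°
edge 3: e_3 = (+4.68, -3.83);  n_3 = (-0.6333, -0.7739)
edge 4: e_4 = (+1.33, +2.53);  n_4 = (+0.8851, -0.4653)
∠(n_3, n_4) = 101.57°
δ = |180° − 101.57°| = 78.43°
78.43° > 2α = 28.07°  →  invalid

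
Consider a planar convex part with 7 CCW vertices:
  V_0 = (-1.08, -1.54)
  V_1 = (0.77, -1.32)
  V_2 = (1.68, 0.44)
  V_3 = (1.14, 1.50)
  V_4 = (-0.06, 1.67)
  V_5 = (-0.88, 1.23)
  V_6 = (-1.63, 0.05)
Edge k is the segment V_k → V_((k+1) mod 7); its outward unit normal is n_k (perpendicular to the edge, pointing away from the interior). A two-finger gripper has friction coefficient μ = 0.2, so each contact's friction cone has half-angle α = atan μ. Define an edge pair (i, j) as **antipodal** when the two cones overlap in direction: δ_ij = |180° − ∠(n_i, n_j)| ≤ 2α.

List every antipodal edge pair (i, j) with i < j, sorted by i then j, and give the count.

count = 4; pairs: (0,3), (0,4), (1,5), (2,6)

α = atan 0.2 = 11.31°;  2α = 22.62°
n_0 = (+0.1181, -0.9930)
n_1 = (+0.8883, -0.4593)
n_2 = (+0.8910, +0.4539)
n_3 = (+0.1403, +0.9901)
n_4 = (-0.4728, +0.8812)
n_5 = (-0.8440, +0.5364)
n_6 = (-0.9451, -0.3269)
  (0,1): δ = 124.12°  ·
  (0,2): δ = 69.79°  ·
  (0,3): δ = 14.84°  ✓
  (0,4): δ = 21.44°  ✓
  (0,5): δ = 50.78°  ·
  (0,6): δ = 102.30°  ·
  (1,2): δ = 125.66°  ·
  (1,3): δ = 70.72°  ·
  (1,4): δ = 34.44°  ·
  (1,5): δ = 5.10°  ✓
  (1,6): δ = 46.42°  ·
  (2,3): δ = 125.06°  ·
  (2,4): δ = 88.78°  ·
  (2,5): δ = 59.44°  ·
  (2,6): δ = 7.91°  ✓
  (3,4): δ = 143.72°  ·
  (3,5): δ = 114.38°  ·
  (3,6): δ = 62.86°  ·
  (4,5): δ = 150.66°  ·
  (4,6): δ = 99.14°  ·
  (5,6): δ = 128.48°  ·
antipodal pairs: 4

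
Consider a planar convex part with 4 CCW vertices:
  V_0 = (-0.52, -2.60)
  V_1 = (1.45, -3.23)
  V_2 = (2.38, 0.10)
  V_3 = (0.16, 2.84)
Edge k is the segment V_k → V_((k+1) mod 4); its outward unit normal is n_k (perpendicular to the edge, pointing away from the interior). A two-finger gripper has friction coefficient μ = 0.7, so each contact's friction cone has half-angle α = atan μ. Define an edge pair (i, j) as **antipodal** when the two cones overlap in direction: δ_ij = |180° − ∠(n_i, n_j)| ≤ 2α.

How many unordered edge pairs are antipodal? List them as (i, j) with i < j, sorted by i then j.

count = 3; pairs: (0,2), (1,3), (2,3)

α = atan 0.7 = 34.99°;  2α = 69.98°
n_0 = (-0.3046, -0.9525)
n_1 = (+0.9631, -0.2690)
n_2 = (+0.7770, +0.6295)
n_3 = (-0.9923, +0.1240)
  (0,1): δ = 87.87°  ·
  (0,2): δ = 33.25°  ✓
  (0,3): δ = 100.61°  ·
  (1,2): δ = 125.38°  ·
  (1,3): δ = 8.48°  ✓
  (2,3): δ = 46.14°  ✓
antipodal pairs: 3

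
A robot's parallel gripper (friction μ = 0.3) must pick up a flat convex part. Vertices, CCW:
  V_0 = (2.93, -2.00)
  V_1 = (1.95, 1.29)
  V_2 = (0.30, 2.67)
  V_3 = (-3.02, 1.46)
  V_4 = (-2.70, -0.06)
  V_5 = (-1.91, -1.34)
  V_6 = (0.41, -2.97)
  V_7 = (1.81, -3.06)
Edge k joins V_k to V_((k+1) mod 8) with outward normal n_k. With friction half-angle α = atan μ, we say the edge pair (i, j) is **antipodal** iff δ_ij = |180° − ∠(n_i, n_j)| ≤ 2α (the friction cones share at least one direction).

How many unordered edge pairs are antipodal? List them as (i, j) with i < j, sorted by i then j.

α = atan 0.3 = 16.70°;  2α = 33.40°
n_0 = (+0.9584, +0.2855)
n_1 = (+0.6416, +0.7671)
n_2 = (-0.3424, +0.9395)
n_3 = (-0.9785, -0.2060)
n_4 = (-0.8510, -0.5252)
n_5 = (-0.5749, -0.8182)
n_6 = (-0.0642, -0.9979)
n_7 = (+0.6874, -0.7263)
  (0,1): δ = 146.50°  ·
  (0,2): δ = 86.56°  ·
  (0,3): δ = 4.70°  ✓
  (0,4): δ = 15.10°  ✓
  (0,5): δ = 38.32°  ·
  (0,6): δ = 69.73°  ·
  (0,7): δ = 116.84°  ·
  (1,2): δ = 120.07°  ·
  (1,3): δ = 38.20°  ·
  (1,4): δ = 18.41°  ✓
  (1,5): δ = 4.82°  ✓
  (1,6): δ = 36.23°  ·
  (1,7): δ = 83.33°  ·
  (2,3): δ = 98.14°  ·
  (2,4): δ = 78.34°  ·
  (2,5): δ = 55.12°  ·
  (2,6): δ = 23.70°  ✓
  (2,7): δ = 23.40°  ✓
  (3,4): δ = 160.21°  ·
  (3,5): δ = 136.98°  ·
  (3,6): δ = 105.57°  ·
  (3,7): δ = 58.47°  ·
  (4,5): δ = 156.77°  ·
  (4,6): δ = 125.36°  ·
  (4,7): δ = 78.26°  ·
  (5,6): δ = 148.59°  ·
  (5,7): δ = 101.49°  ·
  (6,7): δ = 132.90°  ·
antipodal pairs: 6

count = 6; pairs: (0,3), (0,4), (1,4), (1,5), (2,6), (2,7)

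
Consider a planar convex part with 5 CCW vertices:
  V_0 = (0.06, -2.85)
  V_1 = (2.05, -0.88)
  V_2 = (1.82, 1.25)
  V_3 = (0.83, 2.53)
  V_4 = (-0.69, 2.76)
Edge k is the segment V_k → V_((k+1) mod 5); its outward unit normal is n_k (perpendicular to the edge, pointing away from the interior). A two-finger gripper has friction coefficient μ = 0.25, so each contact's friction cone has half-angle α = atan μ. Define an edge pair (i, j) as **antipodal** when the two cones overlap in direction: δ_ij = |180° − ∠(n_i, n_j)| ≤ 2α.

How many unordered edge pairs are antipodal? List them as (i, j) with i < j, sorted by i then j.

α = atan 0.25 = 14.04°;  2α = 28.07°
n_0 = (+0.7035, -0.7107)
n_1 = (+0.9942, +0.1074)
n_2 = (+0.7910, +0.6118)
n_3 = (+0.1496, +0.9887)
n_4 = (-0.9912, -0.1325)
  (0,1): δ = 128.55°  ·
  (0,2): δ = 96.99°  ·
  (0,3): δ = 53.32°  ·
  (0,4): δ = 52.90°  ·
  (1,2): δ = 148.44°  ·
  (1,3): δ = 104.77°  ·
  (1,4): δ = 1.45°  ✓
  (2,3): δ = 136.32°  ·
  (2,4): δ = 30.10°  ·
  (3,4): δ = 73.78°  ·
antipodal pairs: 1

count = 1; pairs: (1,4)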